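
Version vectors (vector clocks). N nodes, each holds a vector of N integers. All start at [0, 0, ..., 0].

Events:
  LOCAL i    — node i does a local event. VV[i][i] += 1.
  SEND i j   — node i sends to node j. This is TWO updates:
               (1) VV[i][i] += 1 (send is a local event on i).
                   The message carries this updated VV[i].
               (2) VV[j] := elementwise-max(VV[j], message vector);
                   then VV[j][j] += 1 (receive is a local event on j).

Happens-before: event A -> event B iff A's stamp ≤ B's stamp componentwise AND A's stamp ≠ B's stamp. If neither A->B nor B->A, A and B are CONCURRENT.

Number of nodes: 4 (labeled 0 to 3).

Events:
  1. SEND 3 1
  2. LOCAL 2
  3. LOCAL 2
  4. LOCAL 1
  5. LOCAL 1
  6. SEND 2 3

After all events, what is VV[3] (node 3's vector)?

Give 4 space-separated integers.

Initial: VV[0]=[0, 0, 0, 0]
Initial: VV[1]=[0, 0, 0, 0]
Initial: VV[2]=[0, 0, 0, 0]
Initial: VV[3]=[0, 0, 0, 0]
Event 1: SEND 3->1: VV[3][3]++ -> VV[3]=[0, 0, 0, 1], msg_vec=[0, 0, 0, 1]; VV[1]=max(VV[1],msg_vec) then VV[1][1]++ -> VV[1]=[0, 1, 0, 1]
Event 2: LOCAL 2: VV[2][2]++ -> VV[2]=[0, 0, 1, 0]
Event 3: LOCAL 2: VV[2][2]++ -> VV[2]=[0, 0, 2, 0]
Event 4: LOCAL 1: VV[1][1]++ -> VV[1]=[0, 2, 0, 1]
Event 5: LOCAL 1: VV[1][1]++ -> VV[1]=[0, 3, 0, 1]
Event 6: SEND 2->3: VV[2][2]++ -> VV[2]=[0, 0, 3, 0], msg_vec=[0, 0, 3, 0]; VV[3]=max(VV[3],msg_vec) then VV[3][3]++ -> VV[3]=[0, 0, 3, 2]
Final vectors: VV[0]=[0, 0, 0, 0]; VV[1]=[0, 3, 0, 1]; VV[2]=[0, 0, 3, 0]; VV[3]=[0, 0, 3, 2]

Answer: 0 0 3 2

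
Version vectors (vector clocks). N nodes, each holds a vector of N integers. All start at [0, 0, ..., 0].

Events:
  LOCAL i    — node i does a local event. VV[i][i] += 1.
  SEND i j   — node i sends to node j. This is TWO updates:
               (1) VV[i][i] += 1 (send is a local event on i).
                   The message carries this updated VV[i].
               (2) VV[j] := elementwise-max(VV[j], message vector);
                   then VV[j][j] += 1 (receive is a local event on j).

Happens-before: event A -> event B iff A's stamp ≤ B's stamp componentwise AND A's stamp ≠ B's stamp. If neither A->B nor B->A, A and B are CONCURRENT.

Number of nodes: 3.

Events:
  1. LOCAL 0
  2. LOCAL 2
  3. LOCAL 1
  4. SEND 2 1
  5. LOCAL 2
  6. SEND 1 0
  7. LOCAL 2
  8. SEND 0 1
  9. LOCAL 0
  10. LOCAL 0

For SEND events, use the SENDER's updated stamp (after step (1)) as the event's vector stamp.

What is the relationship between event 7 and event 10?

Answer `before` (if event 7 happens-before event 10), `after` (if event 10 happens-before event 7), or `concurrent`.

Answer: concurrent

Derivation:
Initial: VV[0]=[0, 0, 0]
Initial: VV[1]=[0, 0, 0]
Initial: VV[2]=[0, 0, 0]
Event 1: LOCAL 0: VV[0][0]++ -> VV[0]=[1, 0, 0]
Event 2: LOCAL 2: VV[2][2]++ -> VV[2]=[0, 0, 1]
Event 3: LOCAL 1: VV[1][1]++ -> VV[1]=[0, 1, 0]
Event 4: SEND 2->1: VV[2][2]++ -> VV[2]=[0, 0, 2], msg_vec=[0, 0, 2]; VV[1]=max(VV[1],msg_vec) then VV[1][1]++ -> VV[1]=[0, 2, 2]
Event 5: LOCAL 2: VV[2][2]++ -> VV[2]=[0, 0, 3]
Event 6: SEND 1->0: VV[1][1]++ -> VV[1]=[0, 3, 2], msg_vec=[0, 3, 2]; VV[0]=max(VV[0],msg_vec) then VV[0][0]++ -> VV[0]=[2, 3, 2]
Event 7: LOCAL 2: VV[2][2]++ -> VV[2]=[0, 0, 4]
Event 8: SEND 0->1: VV[0][0]++ -> VV[0]=[3, 3, 2], msg_vec=[3, 3, 2]; VV[1]=max(VV[1],msg_vec) then VV[1][1]++ -> VV[1]=[3, 4, 2]
Event 9: LOCAL 0: VV[0][0]++ -> VV[0]=[4, 3, 2]
Event 10: LOCAL 0: VV[0][0]++ -> VV[0]=[5, 3, 2]
Event 7 stamp: [0, 0, 4]
Event 10 stamp: [5, 3, 2]
[0, 0, 4] <= [5, 3, 2]? False
[5, 3, 2] <= [0, 0, 4]? False
Relation: concurrent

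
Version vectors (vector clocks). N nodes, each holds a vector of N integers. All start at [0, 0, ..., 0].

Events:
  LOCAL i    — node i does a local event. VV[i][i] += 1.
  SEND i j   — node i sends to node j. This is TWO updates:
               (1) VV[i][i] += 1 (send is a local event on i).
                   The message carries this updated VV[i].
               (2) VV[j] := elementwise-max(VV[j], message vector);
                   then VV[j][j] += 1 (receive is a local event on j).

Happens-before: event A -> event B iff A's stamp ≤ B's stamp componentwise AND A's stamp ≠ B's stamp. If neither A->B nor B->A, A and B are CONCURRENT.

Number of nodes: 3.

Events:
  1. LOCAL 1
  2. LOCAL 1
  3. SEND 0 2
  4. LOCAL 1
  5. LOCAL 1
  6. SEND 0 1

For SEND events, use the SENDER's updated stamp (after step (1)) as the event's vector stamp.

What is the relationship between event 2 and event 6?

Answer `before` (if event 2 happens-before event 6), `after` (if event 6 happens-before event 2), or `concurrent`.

Answer: concurrent

Derivation:
Initial: VV[0]=[0, 0, 0]
Initial: VV[1]=[0, 0, 0]
Initial: VV[2]=[0, 0, 0]
Event 1: LOCAL 1: VV[1][1]++ -> VV[1]=[0, 1, 0]
Event 2: LOCAL 1: VV[1][1]++ -> VV[1]=[0, 2, 0]
Event 3: SEND 0->2: VV[0][0]++ -> VV[0]=[1, 0, 0], msg_vec=[1, 0, 0]; VV[2]=max(VV[2],msg_vec) then VV[2][2]++ -> VV[2]=[1, 0, 1]
Event 4: LOCAL 1: VV[1][1]++ -> VV[1]=[0, 3, 0]
Event 5: LOCAL 1: VV[1][1]++ -> VV[1]=[0, 4, 0]
Event 6: SEND 0->1: VV[0][0]++ -> VV[0]=[2, 0, 0], msg_vec=[2, 0, 0]; VV[1]=max(VV[1],msg_vec) then VV[1][1]++ -> VV[1]=[2, 5, 0]
Event 2 stamp: [0, 2, 0]
Event 6 stamp: [2, 0, 0]
[0, 2, 0] <= [2, 0, 0]? False
[2, 0, 0] <= [0, 2, 0]? False
Relation: concurrent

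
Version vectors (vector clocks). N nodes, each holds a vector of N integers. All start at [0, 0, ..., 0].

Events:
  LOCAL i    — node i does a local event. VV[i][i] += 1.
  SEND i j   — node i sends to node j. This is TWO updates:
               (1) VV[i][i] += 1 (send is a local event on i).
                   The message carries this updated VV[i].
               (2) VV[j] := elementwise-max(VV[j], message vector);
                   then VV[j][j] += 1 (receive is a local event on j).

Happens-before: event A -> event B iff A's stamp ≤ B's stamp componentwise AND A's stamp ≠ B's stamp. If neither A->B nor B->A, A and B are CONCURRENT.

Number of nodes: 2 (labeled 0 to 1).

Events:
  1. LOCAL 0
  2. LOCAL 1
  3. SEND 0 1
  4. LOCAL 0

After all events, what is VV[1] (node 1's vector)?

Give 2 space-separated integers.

Initial: VV[0]=[0, 0]
Initial: VV[1]=[0, 0]
Event 1: LOCAL 0: VV[0][0]++ -> VV[0]=[1, 0]
Event 2: LOCAL 1: VV[1][1]++ -> VV[1]=[0, 1]
Event 3: SEND 0->1: VV[0][0]++ -> VV[0]=[2, 0], msg_vec=[2, 0]; VV[1]=max(VV[1],msg_vec) then VV[1][1]++ -> VV[1]=[2, 2]
Event 4: LOCAL 0: VV[0][0]++ -> VV[0]=[3, 0]
Final vectors: VV[0]=[3, 0]; VV[1]=[2, 2]

Answer: 2 2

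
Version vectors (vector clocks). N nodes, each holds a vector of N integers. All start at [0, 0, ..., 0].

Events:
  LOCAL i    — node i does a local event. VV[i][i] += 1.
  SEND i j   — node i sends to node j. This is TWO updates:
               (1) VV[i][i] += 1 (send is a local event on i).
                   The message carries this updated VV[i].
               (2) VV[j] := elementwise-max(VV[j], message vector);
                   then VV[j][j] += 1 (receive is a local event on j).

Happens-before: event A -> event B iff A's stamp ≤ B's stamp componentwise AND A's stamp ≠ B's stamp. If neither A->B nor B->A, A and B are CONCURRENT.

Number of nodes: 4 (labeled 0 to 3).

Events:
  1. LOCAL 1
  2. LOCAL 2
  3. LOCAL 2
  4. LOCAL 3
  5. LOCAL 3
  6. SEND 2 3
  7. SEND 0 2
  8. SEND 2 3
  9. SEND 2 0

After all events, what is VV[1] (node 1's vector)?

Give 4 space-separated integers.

Answer: 0 1 0 0

Derivation:
Initial: VV[0]=[0, 0, 0, 0]
Initial: VV[1]=[0, 0, 0, 0]
Initial: VV[2]=[0, 0, 0, 0]
Initial: VV[3]=[0, 0, 0, 0]
Event 1: LOCAL 1: VV[1][1]++ -> VV[1]=[0, 1, 0, 0]
Event 2: LOCAL 2: VV[2][2]++ -> VV[2]=[0, 0, 1, 0]
Event 3: LOCAL 2: VV[2][2]++ -> VV[2]=[0, 0, 2, 0]
Event 4: LOCAL 3: VV[3][3]++ -> VV[3]=[0, 0, 0, 1]
Event 5: LOCAL 3: VV[3][3]++ -> VV[3]=[0, 0, 0, 2]
Event 6: SEND 2->3: VV[2][2]++ -> VV[2]=[0, 0, 3, 0], msg_vec=[0, 0, 3, 0]; VV[3]=max(VV[3],msg_vec) then VV[3][3]++ -> VV[3]=[0, 0, 3, 3]
Event 7: SEND 0->2: VV[0][0]++ -> VV[0]=[1, 0, 0, 0], msg_vec=[1, 0, 0, 0]; VV[2]=max(VV[2],msg_vec) then VV[2][2]++ -> VV[2]=[1, 0, 4, 0]
Event 8: SEND 2->3: VV[2][2]++ -> VV[2]=[1, 0, 5, 0], msg_vec=[1, 0, 5, 0]; VV[3]=max(VV[3],msg_vec) then VV[3][3]++ -> VV[3]=[1, 0, 5, 4]
Event 9: SEND 2->0: VV[2][2]++ -> VV[2]=[1, 0, 6, 0], msg_vec=[1, 0, 6, 0]; VV[0]=max(VV[0],msg_vec) then VV[0][0]++ -> VV[0]=[2, 0, 6, 0]
Final vectors: VV[0]=[2, 0, 6, 0]; VV[1]=[0, 1, 0, 0]; VV[2]=[1, 0, 6, 0]; VV[3]=[1, 0, 5, 4]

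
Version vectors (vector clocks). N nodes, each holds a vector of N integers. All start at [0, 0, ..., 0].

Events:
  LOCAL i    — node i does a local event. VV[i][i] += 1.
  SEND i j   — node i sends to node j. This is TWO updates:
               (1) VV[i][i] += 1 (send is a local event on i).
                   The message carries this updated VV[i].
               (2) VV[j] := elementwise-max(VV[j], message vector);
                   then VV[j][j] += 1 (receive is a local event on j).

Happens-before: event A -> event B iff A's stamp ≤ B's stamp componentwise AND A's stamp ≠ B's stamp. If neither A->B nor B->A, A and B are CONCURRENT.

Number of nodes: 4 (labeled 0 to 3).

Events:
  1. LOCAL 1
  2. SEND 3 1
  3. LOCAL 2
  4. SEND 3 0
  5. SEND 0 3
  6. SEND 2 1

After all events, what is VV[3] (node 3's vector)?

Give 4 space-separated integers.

Initial: VV[0]=[0, 0, 0, 0]
Initial: VV[1]=[0, 0, 0, 0]
Initial: VV[2]=[0, 0, 0, 0]
Initial: VV[3]=[0, 0, 0, 0]
Event 1: LOCAL 1: VV[1][1]++ -> VV[1]=[0, 1, 0, 0]
Event 2: SEND 3->1: VV[3][3]++ -> VV[3]=[0, 0, 0, 1], msg_vec=[0, 0, 0, 1]; VV[1]=max(VV[1],msg_vec) then VV[1][1]++ -> VV[1]=[0, 2, 0, 1]
Event 3: LOCAL 2: VV[2][2]++ -> VV[2]=[0, 0, 1, 0]
Event 4: SEND 3->0: VV[3][3]++ -> VV[3]=[0, 0, 0, 2], msg_vec=[0, 0, 0, 2]; VV[0]=max(VV[0],msg_vec) then VV[0][0]++ -> VV[0]=[1, 0, 0, 2]
Event 5: SEND 0->3: VV[0][0]++ -> VV[0]=[2, 0, 0, 2], msg_vec=[2, 0, 0, 2]; VV[3]=max(VV[3],msg_vec) then VV[3][3]++ -> VV[3]=[2, 0, 0, 3]
Event 6: SEND 2->1: VV[2][2]++ -> VV[2]=[0, 0, 2, 0], msg_vec=[0, 0, 2, 0]; VV[1]=max(VV[1],msg_vec) then VV[1][1]++ -> VV[1]=[0, 3, 2, 1]
Final vectors: VV[0]=[2, 0, 0, 2]; VV[1]=[0, 3, 2, 1]; VV[2]=[0, 0, 2, 0]; VV[3]=[2, 0, 0, 3]

Answer: 2 0 0 3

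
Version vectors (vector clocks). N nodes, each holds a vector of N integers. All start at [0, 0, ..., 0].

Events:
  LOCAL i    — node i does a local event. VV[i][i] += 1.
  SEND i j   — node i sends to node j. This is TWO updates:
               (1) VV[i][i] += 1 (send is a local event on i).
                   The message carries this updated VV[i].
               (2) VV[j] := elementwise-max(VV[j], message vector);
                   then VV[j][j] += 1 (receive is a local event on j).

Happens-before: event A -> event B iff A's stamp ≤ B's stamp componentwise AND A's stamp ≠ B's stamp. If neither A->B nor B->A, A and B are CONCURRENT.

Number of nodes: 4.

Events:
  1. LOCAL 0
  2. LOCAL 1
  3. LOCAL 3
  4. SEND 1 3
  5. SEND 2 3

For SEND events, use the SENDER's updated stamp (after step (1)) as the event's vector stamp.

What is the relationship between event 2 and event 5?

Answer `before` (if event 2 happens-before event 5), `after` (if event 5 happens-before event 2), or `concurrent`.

Initial: VV[0]=[0, 0, 0, 0]
Initial: VV[1]=[0, 0, 0, 0]
Initial: VV[2]=[0, 0, 0, 0]
Initial: VV[3]=[0, 0, 0, 0]
Event 1: LOCAL 0: VV[0][0]++ -> VV[0]=[1, 0, 0, 0]
Event 2: LOCAL 1: VV[1][1]++ -> VV[1]=[0, 1, 0, 0]
Event 3: LOCAL 3: VV[3][3]++ -> VV[3]=[0, 0, 0, 1]
Event 4: SEND 1->3: VV[1][1]++ -> VV[1]=[0, 2, 0, 0], msg_vec=[0, 2, 0, 0]; VV[3]=max(VV[3],msg_vec) then VV[3][3]++ -> VV[3]=[0, 2, 0, 2]
Event 5: SEND 2->3: VV[2][2]++ -> VV[2]=[0, 0, 1, 0], msg_vec=[0, 0, 1, 0]; VV[3]=max(VV[3],msg_vec) then VV[3][3]++ -> VV[3]=[0, 2, 1, 3]
Event 2 stamp: [0, 1, 0, 0]
Event 5 stamp: [0, 0, 1, 0]
[0, 1, 0, 0] <= [0, 0, 1, 0]? False
[0, 0, 1, 0] <= [0, 1, 0, 0]? False
Relation: concurrent

Answer: concurrent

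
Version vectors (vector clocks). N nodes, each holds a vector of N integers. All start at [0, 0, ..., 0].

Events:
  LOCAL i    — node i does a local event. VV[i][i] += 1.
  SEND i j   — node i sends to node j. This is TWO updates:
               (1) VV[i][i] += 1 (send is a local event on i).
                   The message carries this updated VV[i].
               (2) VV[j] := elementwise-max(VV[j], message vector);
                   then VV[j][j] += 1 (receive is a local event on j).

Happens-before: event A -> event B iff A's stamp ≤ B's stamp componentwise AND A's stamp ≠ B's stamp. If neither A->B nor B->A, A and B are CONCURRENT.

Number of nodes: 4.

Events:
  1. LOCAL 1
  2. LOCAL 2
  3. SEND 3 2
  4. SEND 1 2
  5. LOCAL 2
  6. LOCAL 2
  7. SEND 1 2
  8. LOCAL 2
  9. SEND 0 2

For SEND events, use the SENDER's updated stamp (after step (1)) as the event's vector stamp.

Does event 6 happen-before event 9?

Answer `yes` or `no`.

Answer: no

Derivation:
Initial: VV[0]=[0, 0, 0, 0]
Initial: VV[1]=[0, 0, 0, 0]
Initial: VV[2]=[0, 0, 0, 0]
Initial: VV[3]=[0, 0, 0, 0]
Event 1: LOCAL 1: VV[1][1]++ -> VV[1]=[0, 1, 0, 0]
Event 2: LOCAL 2: VV[2][2]++ -> VV[2]=[0, 0, 1, 0]
Event 3: SEND 3->2: VV[3][3]++ -> VV[3]=[0, 0, 0, 1], msg_vec=[0, 0, 0, 1]; VV[2]=max(VV[2],msg_vec) then VV[2][2]++ -> VV[2]=[0, 0, 2, 1]
Event 4: SEND 1->2: VV[1][1]++ -> VV[1]=[0, 2, 0, 0], msg_vec=[0, 2, 0, 0]; VV[2]=max(VV[2],msg_vec) then VV[2][2]++ -> VV[2]=[0, 2, 3, 1]
Event 5: LOCAL 2: VV[2][2]++ -> VV[2]=[0, 2, 4, 1]
Event 6: LOCAL 2: VV[2][2]++ -> VV[2]=[0, 2, 5, 1]
Event 7: SEND 1->2: VV[1][1]++ -> VV[1]=[0, 3, 0, 0], msg_vec=[0, 3, 0, 0]; VV[2]=max(VV[2],msg_vec) then VV[2][2]++ -> VV[2]=[0, 3, 6, 1]
Event 8: LOCAL 2: VV[2][2]++ -> VV[2]=[0, 3, 7, 1]
Event 9: SEND 0->2: VV[0][0]++ -> VV[0]=[1, 0, 0, 0], msg_vec=[1, 0, 0, 0]; VV[2]=max(VV[2],msg_vec) then VV[2][2]++ -> VV[2]=[1, 3, 8, 1]
Event 6 stamp: [0, 2, 5, 1]
Event 9 stamp: [1, 0, 0, 0]
[0, 2, 5, 1] <= [1, 0, 0, 0]? False. Equal? False. Happens-before: False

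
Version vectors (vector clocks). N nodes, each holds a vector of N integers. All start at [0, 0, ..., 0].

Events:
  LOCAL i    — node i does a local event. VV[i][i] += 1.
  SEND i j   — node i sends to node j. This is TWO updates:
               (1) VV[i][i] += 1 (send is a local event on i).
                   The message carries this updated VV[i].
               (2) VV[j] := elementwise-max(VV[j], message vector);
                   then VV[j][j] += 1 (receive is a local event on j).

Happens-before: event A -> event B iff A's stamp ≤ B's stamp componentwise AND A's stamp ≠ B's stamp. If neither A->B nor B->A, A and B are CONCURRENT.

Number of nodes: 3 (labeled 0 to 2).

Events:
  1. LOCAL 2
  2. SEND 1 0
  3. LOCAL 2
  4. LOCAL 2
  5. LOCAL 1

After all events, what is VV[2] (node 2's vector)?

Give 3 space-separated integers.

Answer: 0 0 3

Derivation:
Initial: VV[0]=[0, 0, 0]
Initial: VV[1]=[0, 0, 0]
Initial: VV[2]=[0, 0, 0]
Event 1: LOCAL 2: VV[2][2]++ -> VV[2]=[0, 0, 1]
Event 2: SEND 1->0: VV[1][1]++ -> VV[1]=[0, 1, 0], msg_vec=[0, 1, 0]; VV[0]=max(VV[0],msg_vec) then VV[0][0]++ -> VV[0]=[1, 1, 0]
Event 3: LOCAL 2: VV[2][2]++ -> VV[2]=[0, 0, 2]
Event 4: LOCAL 2: VV[2][2]++ -> VV[2]=[0, 0, 3]
Event 5: LOCAL 1: VV[1][1]++ -> VV[1]=[0, 2, 0]
Final vectors: VV[0]=[1, 1, 0]; VV[1]=[0, 2, 0]; VV[2]=[0, 0, 3]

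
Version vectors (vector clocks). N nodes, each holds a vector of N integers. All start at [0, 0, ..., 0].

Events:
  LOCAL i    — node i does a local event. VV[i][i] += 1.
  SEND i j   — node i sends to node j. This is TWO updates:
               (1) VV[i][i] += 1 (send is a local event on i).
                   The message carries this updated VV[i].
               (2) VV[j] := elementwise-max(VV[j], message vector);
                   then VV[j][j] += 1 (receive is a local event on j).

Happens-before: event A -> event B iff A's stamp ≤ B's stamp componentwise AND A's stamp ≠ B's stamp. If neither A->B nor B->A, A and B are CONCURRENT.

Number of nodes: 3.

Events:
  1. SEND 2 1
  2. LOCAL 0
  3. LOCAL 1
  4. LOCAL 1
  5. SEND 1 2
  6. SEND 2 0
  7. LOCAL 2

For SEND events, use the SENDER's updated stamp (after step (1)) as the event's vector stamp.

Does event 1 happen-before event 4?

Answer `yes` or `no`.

Initial: VV[0]=[0, 0, 0]
Initial: VV[1]=[0, 0, 0]
Initial: VV[2]=[0, 0, 0]
Event 1: SEND 2->1: VV[2][2]++ -> VV[2]=[0, 0, 1], msg_vec=[0, 0, 1]; VV[1]=max(VV[1],msg_vec) then VV[1][1]++ -> VV[1]=[0, 1, 1]
Event 2: LOCAL 0: VV[0][0]++ -> VV[0]=[1, 0, 0]
Event 3: LOCAL 1: VV[1][1]++ -> VV[1]=[0, 2, 1]
Event 4: LOCAL 1: VV[1][1]++ -> VV[1]=[0, 3, 1]
Event 5: SEND 1->2: VV[1][1]++ -> VV[1]=[0, 4, 1], msg_vec=[0, 4, 1]; VV[2]=max(VV[2],msg_vec) then VV[2][2]++ -> VV[2]=[0, 4, 2]
Event 6: SEND 2->0: VV[2][2]++ -> VV[2]=[0, 4, 3], msg_vec=[0, 4, 3]; VV[0]=max(VV[0],msg_vec) then VV[0][0]++ -> VV[0]=[2, 4, 3]
Event 7: LOCAL 2: VV[2][2]++ -> VV[2]=[0, 4, 4]
Event 1 stamp: [0, 0, 1]
Event 4 stamp: [0, 3, 1]
[0, 0, 1] <= [0, 3, 1]? True. Equal? False. Happens-before: True

Answer: yes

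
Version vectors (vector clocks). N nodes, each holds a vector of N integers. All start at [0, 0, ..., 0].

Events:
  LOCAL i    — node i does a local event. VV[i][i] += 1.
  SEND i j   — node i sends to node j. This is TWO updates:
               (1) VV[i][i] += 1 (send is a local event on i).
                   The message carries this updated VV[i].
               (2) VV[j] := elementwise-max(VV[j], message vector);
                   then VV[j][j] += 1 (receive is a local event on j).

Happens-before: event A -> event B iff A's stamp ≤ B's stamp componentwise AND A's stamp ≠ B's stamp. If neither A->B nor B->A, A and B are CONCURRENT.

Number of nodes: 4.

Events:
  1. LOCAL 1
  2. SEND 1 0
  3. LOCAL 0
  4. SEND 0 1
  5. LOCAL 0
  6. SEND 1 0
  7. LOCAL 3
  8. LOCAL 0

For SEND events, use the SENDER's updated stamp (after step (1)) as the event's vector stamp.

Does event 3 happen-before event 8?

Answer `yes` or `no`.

Initial: VV[0]=[0, 0, 0, 0]
Initial: VV[1]=[0, 0, 0, 0]
Initial: VV[2]=[0, 0, 0, 0]
Initial: VV[3]=[0, 0, 0, 0]
Event 1: LOCAL 1: VV[1][1]++ -> VV[1]=[0, 1, 0, 0]
Event 2: SEND 1->0: VV[1][1]++ -> VV[1]=[0, 2, 0, 0], msg_vec=[0, 2, 0, 0]; VV[0]=max(VV[0],msg_vec) then VV[0][0]++ -> VV[0]=[1, 2, 0, 0]
Event 3: LOCAL 0: VV[0][0]++ -> VV[0]=[2, 2, 0, 0]
Event 4: SEND 0->1: VV[0][0]++ -> VV[0]=[3, 2, 0, 0], msg_vec=[3, 2, 0, 0]; VV[1]=max(VV[1],msg_vec) then VV[1][1]++ -> VV[1]=[3, 3, 0, 0]
Event 5: LOCAL 0: VV[0][0]++ -> VV[0]=[4, 2, 0, 0]
Event 6: SEND 1->0: VV[1][1]++ -> VV[1]=[3, 4, 0, 0], msg_vec=[3, 4, 0, 0]; VV[0]=max(VV[0],msg_vec) then VV[0][0]++ -> VV[0]=[5, 4, 0, 0]
Event 7: LOCAL 3: VV[3][3]++ -> VV[3]=[0, 0, 0, 1]
Event 8: LOCAL 0: VV[0][0]++ -> VV[0]=[6, 4, 0, 0]
Event 3 stamp: [2, 2, 0, 0]
Event 8 stamp: [6, 4, 0, 0]
[2, 2, 0, 0] <= [6, 4, 0, 0]? True. Equal? False. Happens-before: True

Answer: yes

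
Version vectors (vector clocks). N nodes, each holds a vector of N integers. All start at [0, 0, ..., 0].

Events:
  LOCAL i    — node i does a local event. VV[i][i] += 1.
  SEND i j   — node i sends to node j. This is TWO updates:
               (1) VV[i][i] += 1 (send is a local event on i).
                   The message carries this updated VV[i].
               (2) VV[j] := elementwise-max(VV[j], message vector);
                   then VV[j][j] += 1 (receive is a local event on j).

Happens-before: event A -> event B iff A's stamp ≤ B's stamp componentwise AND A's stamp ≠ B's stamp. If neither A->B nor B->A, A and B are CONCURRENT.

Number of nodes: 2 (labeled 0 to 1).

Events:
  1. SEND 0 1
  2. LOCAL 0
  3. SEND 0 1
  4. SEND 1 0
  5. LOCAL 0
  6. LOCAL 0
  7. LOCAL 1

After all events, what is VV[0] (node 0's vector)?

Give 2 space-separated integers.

Answer: 6 3

Derivation:
Initial: VV[0]=[0, 0]
Initial: VV[1]=[0, 0]
Event 1: SEND 0->1: VV[0][0]++ -> VV[0]=[1, 0], msg_vec=[1, 0]; VV[1]=max(VV[1],msg_vec) then VV[1][1]++ -> VV[1]=[1, 1]
Event 2: LOCAL 0: VV[0][0]++ -> VV[0]=[2, 0]
Event 3: SEND 0->1: VV[0][0]++ -> VV[0]=[3, 0], msg_vec=[3, 0]; VV[1]=max(VV[1],msg_vec) then VV[1][1]++ -> VV[1]=[3, 2]
Event 4: SEND 1->0: VV[1][1]++ -> VV[1]=[3, 3], msg_vec=[3, 3]; VV[0]=max(VV[0],msg_vec) then VV[0][0]++ -> VV[0]=[4, 3]
Event 5: LOCAL 0: VV[0][0]++ -> VV[0]=[5, 3]
Event 6: LOCAL 0: VV[0][0]++ -> VV[0]=[6, 3]
Event 7: LOCAL 1: VV[1][1]++ -> VV[1]=[3, 4]
Final vectors: VV[0]=[6, 3]; VV[1]=[3, 4]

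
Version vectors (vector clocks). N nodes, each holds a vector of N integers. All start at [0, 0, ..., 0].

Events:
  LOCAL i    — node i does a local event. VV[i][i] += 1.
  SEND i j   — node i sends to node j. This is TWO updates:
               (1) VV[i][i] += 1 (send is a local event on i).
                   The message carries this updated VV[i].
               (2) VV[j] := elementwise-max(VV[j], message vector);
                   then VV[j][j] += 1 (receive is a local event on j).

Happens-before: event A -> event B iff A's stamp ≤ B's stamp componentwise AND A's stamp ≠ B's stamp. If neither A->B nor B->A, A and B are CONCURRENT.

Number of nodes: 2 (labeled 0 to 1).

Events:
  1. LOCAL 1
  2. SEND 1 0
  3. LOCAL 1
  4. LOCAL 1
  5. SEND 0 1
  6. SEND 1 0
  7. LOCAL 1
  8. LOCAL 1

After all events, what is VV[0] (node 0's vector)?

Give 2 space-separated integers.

Initial: VV[0]=[0, 0]
Initial: VV[1]=[0, 0]
Event 1: LOCAL 1: VV[1][1]++ -> VV[1]=[0, 1]
Event 2: SEND 1->0: VV[1][1]++ -> VV[1]=[0, 2], msg_vec=[0, 2]; VV[0]=max(VV[0],msg_vec) then VV[0][0]++ -> VV[0]=[1, 2]
Event 3: LOCAL 1: VV[1][1]++ -> VV[1]=[0, 3]
Event 4: LOCAL 1: VV[1][1]++ -> VV[1]=[0, 4]
Event 5: SEND 0->1: VV[0][0]++ -> VV[0]=[2, 2], msg_vec=[2, 2]; VV[1]=max(VV[1],msg_vec) then VV[1][1]++ -> VV[1]=[2, 5]
Event 6: SEND 1->0: VV[1][1]++ -> VV[1]=[2, 6], msg_vec=[2, 6]; VV[0]=max(VV[0],msg_vec) then VV[0][0]++ -> VV[0]=[3, 6]
Event 7: LOCAL 1: VV[1][1]++ -> VV[1]=[2, 7]
Event 8: LOCAL 1: VV[1][1]++ -> VV[1]=[2, 8]
Final vectors: VV[0]=[3, 6]; VV[1]=[2, 8]

Answer: 3 6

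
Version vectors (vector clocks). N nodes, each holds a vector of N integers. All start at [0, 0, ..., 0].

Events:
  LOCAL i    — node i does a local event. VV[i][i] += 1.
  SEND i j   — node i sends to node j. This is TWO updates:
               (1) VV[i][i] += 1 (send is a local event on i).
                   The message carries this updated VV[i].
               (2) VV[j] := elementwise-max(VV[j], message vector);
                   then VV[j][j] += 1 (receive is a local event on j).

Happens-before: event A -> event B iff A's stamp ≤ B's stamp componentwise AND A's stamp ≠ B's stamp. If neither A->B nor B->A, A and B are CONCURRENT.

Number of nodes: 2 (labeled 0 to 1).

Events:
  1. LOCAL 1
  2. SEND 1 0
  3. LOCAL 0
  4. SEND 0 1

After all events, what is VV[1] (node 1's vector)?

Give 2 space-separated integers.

Initial: VV[0]=[0, 0]
Initial: VV[1]=[0, 0]
Event 1: LOCAL 1: VV[1][1]++ -> VV[1]=[0, 1]
Event 2: SEND 1->0: VV[1][1]++ -> VV[1]=[0, 2], msg_vec=[0, 2]; VV[0]=max(VV[0],msg_vec) then VV[0][0]++ -> VV[0]=[1, 2]
Event 3: LOCAL 0: VV[0][0]++ -> VV[0]=[2, 2]
Event 4: SEND 0->1: VV[0][0]++ -> VV[0]=[3, 2], msg_vec=[3, 2]; VV[1]=max(VV[1],msg_vec) then VV[1][1]++ -> VV[1]=[3, 3]
Final vectors: VV[0]=[3, 2]; VV[1]=[3, 3]

Answer: 3 3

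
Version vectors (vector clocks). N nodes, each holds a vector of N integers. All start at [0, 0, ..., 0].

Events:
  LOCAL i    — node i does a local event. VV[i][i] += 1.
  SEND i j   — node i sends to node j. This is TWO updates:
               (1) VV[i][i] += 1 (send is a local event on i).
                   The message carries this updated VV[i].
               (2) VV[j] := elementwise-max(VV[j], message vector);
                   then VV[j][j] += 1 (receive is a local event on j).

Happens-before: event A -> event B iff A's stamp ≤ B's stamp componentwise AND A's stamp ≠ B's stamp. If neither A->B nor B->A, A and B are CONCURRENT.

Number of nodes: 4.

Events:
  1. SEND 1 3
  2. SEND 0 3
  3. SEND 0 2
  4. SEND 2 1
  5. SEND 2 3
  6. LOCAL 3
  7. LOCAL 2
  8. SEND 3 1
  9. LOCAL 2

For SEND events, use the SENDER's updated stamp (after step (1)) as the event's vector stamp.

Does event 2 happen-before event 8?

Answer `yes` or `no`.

Answer: yes

Derivation:
Initial: VV[0]=[0, 0, 0, 0]
Initial: VV[1]=[0, 0, 0, 0]
Initial: VV[2]=[0, 0, 0, 0]
Initial: VV[3]=[0, 0, 0, 0]
Event 1: SEND 1->3: VV[1][1]++ -> VV[1]=[0, 1, 0, 0], msg_vec=[0, 1, 0, 0]; VV[3]=max(VV[3],msg_vec) then VV[3][3]++ -> VV[3]=[0, 1, 0, 1]
Event 2: SEND 0->3: VV[0][0]++ -> VV[0]=[1, 0, 0, 0], msg_vec=[1, 0, 0, 0]; VV[3]=max(VV[3],msg_vec) then VV[3][3]++ -> VV[3]=[1, 1, 0, 2]
Event 3: SEND 0->2: VV[0][0]++ -> VV[0]=[2, 0, 0, 0], msg_vec=[2, 0, 0, 0]; VV[2]=max(VV[2],msg_vec) then VV[2][2]++ -> VV[2]=[2, 0, 1, 0]
Event 4: SEND 2->1: VV[2][2]++ -> VV[2]=[2, 0, 2, 0], msg_vec=[2, 0, 2, 0]; VV[1]=max(VV[1],msg_vec) then VV[1][1]++ -> VV[1]=[2, 2, 2, 0]
Event 5: SEND 2->3: VV[2][2]++ -> VV[2]=[2, 0, 3, 0], msg_vec=[2, 0, 3, 0]; VV[3]=max(VV[3],msg_vec) then VV[3][3]++ -> VV[3]=[2, 1, 3, 3]
Event 6: LOCAL 3: VV[3][3]++ -> VV[3]=[2, 1, 3, 4]
Event 7: LOCAL 2: VV[2][2]++ -> VV[2]=[2, 0, 4, 0]
Event 8: SEND 3->1: VV[3][3]++ -> VV[3]=[2, 1, 3, 5], msg_vec=[2, 1, 3, 5]; VV[1]=max(VV[1],msg_vec) then VV[1][1]++ -> VV[1]=[2, 3, 3, 5]
Event 9: LOCAL 2: VV[2][2]++ -> VV[2]=[2, 0, 5, 0]
Event 2 stamp: [1, 0, 0, 0]
Event 8 stamp: [2, 1, 3, 5]
[1, 0, 0, 0] <= [2, 1, 3, 5]? True. Equal? False. Happens-before: True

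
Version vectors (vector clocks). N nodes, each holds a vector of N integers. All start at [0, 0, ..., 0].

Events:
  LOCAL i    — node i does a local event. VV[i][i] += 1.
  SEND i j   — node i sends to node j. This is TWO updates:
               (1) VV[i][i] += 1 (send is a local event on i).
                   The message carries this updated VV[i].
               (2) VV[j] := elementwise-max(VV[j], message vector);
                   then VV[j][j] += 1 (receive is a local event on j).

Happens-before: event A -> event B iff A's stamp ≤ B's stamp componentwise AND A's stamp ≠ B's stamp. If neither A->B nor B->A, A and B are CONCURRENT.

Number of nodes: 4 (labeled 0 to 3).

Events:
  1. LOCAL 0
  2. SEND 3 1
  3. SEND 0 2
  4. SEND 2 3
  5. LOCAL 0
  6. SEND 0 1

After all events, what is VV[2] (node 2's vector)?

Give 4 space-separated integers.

Answer: 2 0 2 0

Derivation:
Initial: VV[0]=[0, 0, 0, 0]
Initial: VV[1]=[0, 0, 0, 0]
Initial: VV[2]=[0, 0, 0, 0]
Initial: VV[3]=[0, 0, 0, 0]
Event 1: LOCAL 0: VV[0][0]++ -> VV[0]=[1, 0, 0, 0]
Event 2: SEND 3->1: VV[3][3]++ -> VV[3]=[0, 0, 0, 1], msg_vec=[0, 0, 0, 1]; VV[1]=max(VV[1],msg_vec) then VV[1][1]++ -> VV[1]=[0, 1, 0, 1]
Event 3: SEND 0->2: VV[0][0]++ -> VV[0]=[2, 0, 0, 0], msg_vec=[2, 0, 0, 0]; VV[2]=max(VV[2],msg_vec) then VV[2][2]++ -> VV[2]=[2, 0, 1, 0]
Event 4: SEND 2->3: VV[2][2]++ -> VV[2]=[2, 0, 2, 0], msg_vec=[2, 0, 2, 0]; VV[3]=max(VV[3],msg_vec) then VV[3][3]++ -> VV[3]=[2, 0, 2, 2]
Event 5: LOCAL 0: VV[0][0]++ -> VV[0]=[3, 0, 0, 0]
Event 6: SEND 0->1: VV[0][0]++ -> VV[0]=[4, 0, 0, 0], msg_vec=[4, 0, 0, 0]; VV[1]=max(VV[1],msg_vec) then VV[1][1]++ -> VV[1]=[4, 2, 0, 1]
Final vectors: VV[0]=[4, 0, 0, 0]; VV[1]=[4, 2, 0, 1]; VV[2]=[2, 0, 2, 0]; VV[3]=[2, 0, 2, 2]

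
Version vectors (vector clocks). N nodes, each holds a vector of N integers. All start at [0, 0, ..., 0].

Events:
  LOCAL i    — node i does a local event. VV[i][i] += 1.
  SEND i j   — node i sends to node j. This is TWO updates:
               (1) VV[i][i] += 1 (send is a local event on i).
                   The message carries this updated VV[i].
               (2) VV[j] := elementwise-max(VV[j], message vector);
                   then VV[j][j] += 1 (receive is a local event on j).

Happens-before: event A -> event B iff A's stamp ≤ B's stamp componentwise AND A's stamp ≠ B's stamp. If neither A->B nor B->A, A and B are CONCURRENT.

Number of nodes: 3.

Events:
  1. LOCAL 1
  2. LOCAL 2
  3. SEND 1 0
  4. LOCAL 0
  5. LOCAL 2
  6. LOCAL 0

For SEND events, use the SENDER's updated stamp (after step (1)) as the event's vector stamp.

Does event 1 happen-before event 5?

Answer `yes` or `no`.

Answer: no

Derivation:
Initial: VV[0]=[0, 0, 0]
Initial: VV[1]=[0, 0, 0]
Initial: VV[2]=[0, 0, 0]
Event 1: LOCAL 1: VV[1][1]++ -> VV[1]=[0, 1, 0]
Event 2: LOCAL 2: VV[2][2]++ -> VV[2]=[0, 0, 1]
Event 3: SEND 1->0: VV[1][1]++ -> VV[1]=[0, 2, 0], msg_vec=[0, 2, 0]; VV[0]=max(VV[0],msg_vec) then VV[0][0]++ -> VV[0]=[1, 2, 0]
Event 4: LOCAL 0: VV[0][0]++ -> VV[0]=[2, 2, 0]
Event 5: LOCAL 2: VV[2][2]++ -> VV[2]=[0, 0, 2]
Event 6: LOCAL 0: VV[0][0]++ -> VV[0]=[3, 2, 0]
Event 1 stamp: [0, 1, 0]
Event 5 stamp: [0, 0, 2]
[0, 1, 0] <= [0, 0, 2]? False. Equal? False. Happens-before: False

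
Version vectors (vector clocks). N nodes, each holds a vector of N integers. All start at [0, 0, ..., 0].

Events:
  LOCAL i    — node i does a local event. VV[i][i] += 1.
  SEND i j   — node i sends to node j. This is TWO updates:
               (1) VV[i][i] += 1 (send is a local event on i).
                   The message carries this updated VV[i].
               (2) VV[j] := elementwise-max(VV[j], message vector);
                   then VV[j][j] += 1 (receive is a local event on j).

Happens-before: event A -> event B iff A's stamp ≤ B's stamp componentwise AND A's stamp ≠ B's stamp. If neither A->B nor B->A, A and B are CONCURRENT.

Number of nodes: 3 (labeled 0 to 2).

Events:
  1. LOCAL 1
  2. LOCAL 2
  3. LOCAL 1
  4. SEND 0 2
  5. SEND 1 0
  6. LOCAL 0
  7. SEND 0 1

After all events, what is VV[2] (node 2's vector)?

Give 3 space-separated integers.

Initial: VV[0]=[0, 0, 0]
Initial: VV[1]=[0, 0, 0]
Initial: VV[2]=[0, 0, 0]
Event 1: LOCAL 1: VV[1][1]++ -> VV[1]=[0, 1, 0]
Event 2: LOCAL 2: VV[2][2]++ -> VV[2]=[0, 0, 1]
Event 3: LOCAL 1: VV[1][1]++ -> VV[1]=[0, 2, 0]
Event 4: SEND 0->2: VV[0][0]++ -> VV[0]=[1, 0, 0], msg_vec=[1, 0, 0]; VV[2]=max(VV[2],msg_vec) then VV[2][2]++ -> VV[2]=[1, 0, 2]
Event 5: SEND 1->0: VV[1][1]++ -> VV[1]=[0, 3, 0], msg_vec=[0, 3, 0]; VV[0]=max(VV[0],msg_vec) then VV[0][0]++ -> VV[0]=[2, 3, 0]
Event 6: LOCAL 0: VV[0][0]++ -> VV[0]=[3, 3, 0]
Event 7: SEND 0->1: VV[0][0]++ -> VV[0]=[4, 3, 0], msg_vec=[4, 3, 0]; VV[1]=max(VV[1],msg_vec) then VV[1][1]++ -> VV[1]=[4, 4, 0]
Final vectors: VV[0]=[4, 3, 0]; VV[1]=[4, 4, 0]; VV[2]=[1, 0, 2]

Answer: 1 0 2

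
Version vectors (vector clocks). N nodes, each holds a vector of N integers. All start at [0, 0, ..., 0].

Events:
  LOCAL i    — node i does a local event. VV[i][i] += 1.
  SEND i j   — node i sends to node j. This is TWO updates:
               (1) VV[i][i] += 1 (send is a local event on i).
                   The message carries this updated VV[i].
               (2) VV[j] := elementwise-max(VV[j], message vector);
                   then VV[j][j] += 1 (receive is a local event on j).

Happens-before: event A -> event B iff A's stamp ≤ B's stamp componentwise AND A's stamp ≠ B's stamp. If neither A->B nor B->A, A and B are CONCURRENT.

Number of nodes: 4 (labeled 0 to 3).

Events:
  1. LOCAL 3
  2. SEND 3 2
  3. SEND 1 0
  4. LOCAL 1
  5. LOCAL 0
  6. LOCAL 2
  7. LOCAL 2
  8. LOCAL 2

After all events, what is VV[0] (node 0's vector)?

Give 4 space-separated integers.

Answer: 2 1 0 0

Derivation:
Initial: VV[0]=[0, 0, 0, 0]
Initial: VV[1]=[0, 0, 0, 0]
Initial: VV[2]=[0, 0, 0, 0]
Initial: VV[3]=[0, 0, 0, 0]
Event 1: LOCAL 3: VV[3][3]++ -> VV[3]=[0, 0, 0, 1]
Event 2: SEND 3->2: VV[3][3]++ -> VV[3]=[0, 0, 0, 2], msg_vec=[0, 0, 0, 2]; VV[2]=max(VV[2],msg_vec) then VV[2][2]++ -> VV[2]=[0, 0, 1, 2]
Event 3: SEND 1->0: VV[1][1]++ -> VV[1]=[0, 1, 0, 0], msg_vec=[0, 1, 0, 0]; VV[0]=max(VV[0],msg_vec) then VV[0][0]++ -> VV[0]=[1, 1, 0, 0]
Event 4: LOCAL 1: VV[1][1]++ -> VV[1]=[0, 2, 0, 0]
Event 5: LOCAL 0: VV[0][0]++ -> VV[0]=[2, 1, 0, 0]
Event 6: LOCAL 2: VV[2][2]++ -> VV[2]=[0, 0, 2, 2]
Event 7: LOCAL 2: VV[2][2]++ -> VV[2]=[0, 0, 3, 2]
Event 8: LOCAL 2: VV[2][2]++ -> VV[2]=[0, 0, 4, 2]
Final vectors: VV[0]=[2, 1, 0, 0]; VV[1]=[0, 2, 0, 0]; VV[2]=[0, 0, 4, 2]; VV[3]=[0, 0, 0, 2]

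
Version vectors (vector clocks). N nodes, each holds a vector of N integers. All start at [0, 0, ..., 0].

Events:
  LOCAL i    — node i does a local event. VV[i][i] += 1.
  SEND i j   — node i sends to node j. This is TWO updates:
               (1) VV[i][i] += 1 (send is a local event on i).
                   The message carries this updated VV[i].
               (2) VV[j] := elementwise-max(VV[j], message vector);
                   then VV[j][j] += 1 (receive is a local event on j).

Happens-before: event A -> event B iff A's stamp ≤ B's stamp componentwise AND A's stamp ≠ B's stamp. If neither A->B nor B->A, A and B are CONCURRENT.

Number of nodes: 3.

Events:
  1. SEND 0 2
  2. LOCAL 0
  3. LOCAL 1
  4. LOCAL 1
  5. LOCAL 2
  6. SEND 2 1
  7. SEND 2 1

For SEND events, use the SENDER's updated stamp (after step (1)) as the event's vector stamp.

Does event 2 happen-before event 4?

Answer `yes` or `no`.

Initial: VV[0]=[0, 0, 0]
Initial: VV[1]=[0, 0, 0]
Initial: VV[2]=[0, 0, 0]
Event 1: SEND 0->2: VV[0][0]++ -> VV[0]=[1, 0, 0], msg_vec=[1, 0, 0]; VV[2]=max(VV[2],msg_vec) then VV[2][2]++ -> VV[2]=[1, 0, 1]
Event 2: LOCAL 0: VV[0][0]++ -> VV[0]=[2, 0, 0]
Event 3: LOCAL 1: VV[1][1]++ -> VV[1]=[0, 1, 0]
Event 4: LOCAL 1: VV[1][1]++ -> VV[1]=[0, 2, 0]
Event 5: LOCAL 2: VV[2][2]++ -> VV[2]=[1, 0, 2]
Event 6: SEND 2->1: VV[2][2]++ -> VV[2]=[1, 0, 3], msg_vec=[1, 0, 3]; VV[1]=max(VV[1],msg_vec) then VV[1][1]++ -> VV[1]=[1, 3, 3]
Event 7: SEND 2->1: VV[2][2]++ -> VV[2]=[1, 0, 4], msg_vec=[1, 0, 4]; VV[1]=max(VV[1],msg_vec) then VV[1][1]++ -> VV[1]=[1, 4, 4]
Event 2 stamp: [2, 0, 0]
Event 4 stamp: [0, 2, 0]
[2, 0, 0] <= [0, 2, 0]? False. Equal? False. Happens-before: False

Answer: no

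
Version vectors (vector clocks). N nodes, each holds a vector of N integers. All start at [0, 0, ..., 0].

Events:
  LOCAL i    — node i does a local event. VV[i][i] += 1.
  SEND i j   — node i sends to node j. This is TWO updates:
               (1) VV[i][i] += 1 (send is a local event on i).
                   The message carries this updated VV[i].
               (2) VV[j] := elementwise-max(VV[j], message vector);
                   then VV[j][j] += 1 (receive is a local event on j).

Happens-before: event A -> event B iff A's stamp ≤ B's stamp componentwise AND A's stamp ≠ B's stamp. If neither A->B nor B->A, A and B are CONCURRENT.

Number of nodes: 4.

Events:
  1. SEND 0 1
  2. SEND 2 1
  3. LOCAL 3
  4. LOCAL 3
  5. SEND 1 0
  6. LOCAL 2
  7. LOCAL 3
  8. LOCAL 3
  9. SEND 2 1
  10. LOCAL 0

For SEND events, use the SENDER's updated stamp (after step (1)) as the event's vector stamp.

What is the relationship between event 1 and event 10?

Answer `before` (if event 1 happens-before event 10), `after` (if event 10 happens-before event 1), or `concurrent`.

Initial: VV[0]=[0, 0, 0, 0]
Initial: VV[1]=[0, 0, 0, 0]
Initial: VV[2]=[0, 0, 0, 0]
Initial: VV[3]=[0, 0, 0, 0]
Event 1: SEND 0->1: VV[0][0]++ -> VV[0]=[1, 0, 0, 0], msg_vec=[1, 0, 0, 0]; VV[1]=max(VV[1],msg_vec) then VV[1][1]++ -> VV[1]=[1, 1, 0, 0]
Event 2: SEND 2->1: VV[2][2]++ -> VV[2]=[0, 0, 1, 0], msg_vec=[0, 0, 1, 0]; VV[1]=max(VV[1],msg_vec) then VV[1][1]++ -> VV[1]=[1, 2, 1, 0]
Event 3: LOCAL 3: VV[3][3]++ -> VV[3]=[0, 0, 0, 1]
Event 4: LOCAL 3: VV[3][3]++ -> VV[3]=[0, 0, 0, 2]
Event 5: SEND 1->0: VV[1][1]++ -> VV[1]=[1, 3, 1, 0], msg_vec=[1, 3, 1, 0]; VV[0]=max(VV[0],msg_vec) then VV[0][0]++ -> VV[0]=[2, 3, 1, 0]
Event 6: LOCAL 2: VV[2][2]++ -> VV[2]=[0, 0, 2, 0]
Event 7: LOCAL 3: VV[3][3]++ -> VV[3]=[0, 0, 0, 3]
Event 8: LOCAL 3: VV[3][3]++ -> VV[3]=[0, 0, 0, 4]
Event 9: SEND 2->1: VV[2][2]++ -> VV[2]=[0, 0, 3, 0], msg_vec=[0, 0, 3, 0]; VV[1]=max(VV[1],msg_vec) then VV[1][1]++ -> VV[1]=[1, 4, 3, 0]
Event 10: LOCAL 0: VV[0][0]++ -> VV[0]=[3, 3, 1, 0]
Event 1 stamp: [1, 0, 0, 0]
Event 10 stamp: [3, 3, 1, 0]
[1, 0, 0, 0] <= [3, 3, 1, 0]? True
[3, 3, 1, 0] <= [1, 0, 0, 0]? False
Relation: before

Answer: before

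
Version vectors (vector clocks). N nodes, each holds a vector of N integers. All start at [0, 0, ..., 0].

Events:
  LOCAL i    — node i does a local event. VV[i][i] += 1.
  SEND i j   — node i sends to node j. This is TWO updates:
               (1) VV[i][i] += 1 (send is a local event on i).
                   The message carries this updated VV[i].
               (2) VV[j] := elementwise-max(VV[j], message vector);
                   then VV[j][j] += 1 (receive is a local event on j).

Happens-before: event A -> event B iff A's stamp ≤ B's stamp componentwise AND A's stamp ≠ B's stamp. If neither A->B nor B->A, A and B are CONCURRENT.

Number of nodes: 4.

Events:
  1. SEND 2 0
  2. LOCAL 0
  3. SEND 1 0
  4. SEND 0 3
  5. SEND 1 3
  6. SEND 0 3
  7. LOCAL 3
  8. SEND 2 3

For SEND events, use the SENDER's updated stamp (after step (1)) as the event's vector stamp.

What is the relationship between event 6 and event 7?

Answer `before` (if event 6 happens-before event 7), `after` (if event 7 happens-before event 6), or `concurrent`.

Answer: before

Derivation:
Initial: VV[0]=[0, 0, 0, 0]
Initial: VV[1]=[0, 0, 0, 0]
Initial: VV[2]=[0, 0, 0, 0]
Initial: VV[3]=[0, 0, 0, 0]
Event 1: SEND 2->0: VV[2][2]++ -> VV[2]=[0, 0, 1, 0], msg_vec=[0, 0, 1, 0]; VV[0]=max(VV[0],msg_vec) then VV[0][0]++ -> VV[0]=[1, 0, 1, 0]
Event 2: LOCAL 0: VV[0][0]++ -> VV[0]=[2, 0, 1, 0]
Event 3: SEND 1->0: VV[1][1]++ -> VV[1]=[0, 1, 0, 0], msg_vec=[0, 1, 0, 0]; VV[0]=max(VV[0],msg_vec) then VV[0][0]++ -> VV[0]=[3, 1, 1, 0]
Event 4: SEND 0->3: VV[0][0]++ -> VV[0]=[4, 1, 1, 0], msg_vec=[4, 1, 1, 0]; VV[3]=max(VV[3],msg_vec) then VV[3][3]++ -> VV[3]=[4, 1, 1, 1]
Event 5: SEND 1->3: VV[1][1]++ -> VV[1]=[0, 2, 0, 0], msg_vec=[0, 2, 0, 0]; VV[3]=max(VV[3],msg_vec) then VV[3][3]++ -> VV[3]=[4, 2, 1, 2]
Event 6: SEND 0->3: VV[0][0]++ -> VV[0]=[5, 1, 1, 0], msg_vec=[5, 1, 1, 0]; VV[3]=max(VV[3],msg_vec) then VV[3][3]++ -> VV[3]=[5, 2, 1, 3]
Event 7: LOCAL 3: VV[3][3]++ -> VV[3]=[5, 2, 1, 4]
Event 8: SEND 2->3: VV[2][2]++ -> VV[2]=[0, 0, 2, 0], msg_vec=[0, 0, 2, 0]; VV[3]=max(VV[3],msg_vec) then VV[3][3]++ -> VV[3]=[5, 2, 2, 5]
Event 6 stamp: [5, 1, 1, 0]
Event 7 stamp: [5, 2, 1, 4]
[5, 1, 1, 0] <= [5, 2, 1, 4]? True
[5, 2, 1, 4] <= [5, 1, 1, 0]? False
Relation: before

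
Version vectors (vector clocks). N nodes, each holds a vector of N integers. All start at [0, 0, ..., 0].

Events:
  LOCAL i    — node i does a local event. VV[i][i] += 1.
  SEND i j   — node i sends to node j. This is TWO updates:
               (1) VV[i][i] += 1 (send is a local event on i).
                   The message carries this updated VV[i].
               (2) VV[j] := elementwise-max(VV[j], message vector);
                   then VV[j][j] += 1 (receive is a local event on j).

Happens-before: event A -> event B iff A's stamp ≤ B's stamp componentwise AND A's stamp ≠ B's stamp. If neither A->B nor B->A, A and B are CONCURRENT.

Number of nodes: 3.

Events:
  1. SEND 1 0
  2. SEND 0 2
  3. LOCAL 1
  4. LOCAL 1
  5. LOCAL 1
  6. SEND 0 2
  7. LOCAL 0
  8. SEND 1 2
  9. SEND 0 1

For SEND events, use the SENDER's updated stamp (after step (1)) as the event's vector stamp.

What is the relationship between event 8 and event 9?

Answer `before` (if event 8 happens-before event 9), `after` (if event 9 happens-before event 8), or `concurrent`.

Initial: VV[0]=[0, 0, 0]
Initial: VV[1]=[0, 0, 0]
Initial: VV[2]=[0, 0, 0]
Event 1: SEND 1->0: VV[1][1]++ -> VV[1]=[0, 1, 0], msg_vec=[0, 1, 0]; VV[0]=max(VV[0],msg_vec) then VV[0][0]++ -> VV[0]=[1, 1, 0]
Event 2: SEND 0->2: VV[0][0]++ -> VV[0]=[2, 1, 0], msg_vec=[2, 1, 0]; VV[2]=max(VV[2],msg_vec) then VV[2][2]++ -> VV[2]=[2, 1, 1]
Event 3: LOCAL 1: VV[1][1]++ -> VV[1]=[0, 2, 0]
Event 4: LOCAL 1: VV[1][1]++ -> VV[1]=[0, 3, 0]
Event 5: LOCAL 1: VV[1][1]++ -> VV[1]=[0, 4, 0]
Event 6: SEND 0->2: VV[0][0]++ -> VV[0]=[3, 1, 0], msg_vec=[3, 1, 0]; VV[2]=max(VV[2],msg_vec) then VV[2][2]++ -> VV[2]=[3, 1, 2]
Event 7: LOCAL 0: VV[0][0]++ -> VV[0]=[4, 1, 0]
Event 8: SEND 1->2: VV[1][1]++ -> VV[1]=[0, 5, 0], msg_vec=[0, 5, 0]; VV[2]=max(VV[2],msg_vec) then VV[2][2]++ -> VV[2]=[3, 5, 3]
Event 9: SEND 0->1: VV[0][0]++ -> VV[0]=[5, 1, 0], msg_vec=[5, 1, 0]; VV[1]=max(VV[1],msg_vec) then VV[1][1]++ -> VV[1]=[5, 6, 0]
Event 8 stamp: [0, 5, 0]
Event 9 stamp: [5, 1, 0]
[0, 5, 0] <= [5, 1, 0]? False
[5, 1, 0] <= [0, 5, 0]? False
Relation: concurrent

Answer: concurrent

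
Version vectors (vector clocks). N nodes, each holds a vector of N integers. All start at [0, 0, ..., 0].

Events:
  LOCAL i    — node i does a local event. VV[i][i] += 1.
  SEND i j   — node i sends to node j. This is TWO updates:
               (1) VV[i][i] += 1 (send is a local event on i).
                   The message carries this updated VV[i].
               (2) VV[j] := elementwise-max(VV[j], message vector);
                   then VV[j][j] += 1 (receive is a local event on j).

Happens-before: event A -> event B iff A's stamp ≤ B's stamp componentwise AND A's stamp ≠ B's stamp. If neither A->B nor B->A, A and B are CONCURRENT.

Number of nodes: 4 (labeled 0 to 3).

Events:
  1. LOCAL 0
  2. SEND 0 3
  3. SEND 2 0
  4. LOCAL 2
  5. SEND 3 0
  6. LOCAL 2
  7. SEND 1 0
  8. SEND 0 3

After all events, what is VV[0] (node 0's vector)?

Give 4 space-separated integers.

Answer: 6 1 1 2

Derivation:
Initial: VV[0]=[0, 0, 0, 0]
Initial: VV[1]=[0, 0, 0, 0]
Initial: VV[2]=[0, 0, 0, 0]
Initial: VV[3]=[0, 0, 0, 0]
Event 1: LOCAL 0: VV[0][0]++ -> VV[0]=[1, 0, 0, 0]
Event 2: SEND 0->3: VV[0][0]++ -> VV[0]=[2, 0, 0, 0], msg_vec=[2, 0, 0, 0]; VV[3]=max(VV[3],msg_vec) then VV[3][3]++ -> VV[3]=[2, 0, 0, 1]
Event 3: SEND 2->0: VV[2][2]++ -> VV[2]=[0, 0, 1, 0], msg_vec=[0, 0, 1, 0]; VV[0]=max(VV[0],msg_vec) then VV[0][0]++ -> VV[0]=[3, 0, 1, 0]
Event 4: LOCAL 2: VV[2][2]++ -> VV[2]=[0, 0, 2, 0]
Event 5: SEND 3->0: VV[3][3]++ -> VV[3]=[2, 0, 0, 2], msg_vec=[2, 0, 0, 2]; VV[0]=max(VV[0],msg_vec) then VV[0][0]++ -> VV[0]=[4, 0, 1, 2]
Event 6: LOCAL 2: VV[2][2]++ -> VV[2]=[0, 0, 3, 0]
Event 7: SEND 1->0: VV[1][1]++ -> VV[1]=[0, 1, 0, 0], msg_vec=[0, 1, 0, 0]; VV[0]=max(VV[0],msg_vec) then VV[0][0]++ -> VV[0]=[5, 1, 1, 2]
Event 8: SEND 0->3: VV[0][0]++ -> VV[0]=[6, 1, 1, 2], msg_vec=[6, 1, 1, 2]; VV[3]=max(VV[3],msg_vec) then VV[3][3]++ -> VV[3]=[6, 1, 1, 3]
Final vectors: VV[0]=[6, 1, 1, 2]; VV[1]=[0, 1, 0, 0]; VV[2]=[0, 0, 3, 0]; VV[3]=[6, 1, 1, 3]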